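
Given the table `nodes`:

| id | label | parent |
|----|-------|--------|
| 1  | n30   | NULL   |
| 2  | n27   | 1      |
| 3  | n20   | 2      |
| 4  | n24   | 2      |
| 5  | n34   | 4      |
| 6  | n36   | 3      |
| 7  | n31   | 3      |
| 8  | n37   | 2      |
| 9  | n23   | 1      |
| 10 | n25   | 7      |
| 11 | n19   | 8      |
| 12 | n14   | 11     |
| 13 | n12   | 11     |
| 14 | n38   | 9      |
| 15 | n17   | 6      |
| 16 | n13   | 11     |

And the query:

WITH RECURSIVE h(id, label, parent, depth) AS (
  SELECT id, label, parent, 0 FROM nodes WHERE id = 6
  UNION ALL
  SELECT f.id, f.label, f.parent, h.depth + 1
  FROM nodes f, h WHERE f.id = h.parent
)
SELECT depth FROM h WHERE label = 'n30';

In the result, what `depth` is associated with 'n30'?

3

Base: id=6 (n36), parent=3, depth 0.
Iteration 1: join on id=3 -> n20 (id 3, parent=2, depth 1).
Iteration 2: join on id=2 -> n27 (id 2, parent=1, depth 2).
Iteration 3: join on id=1 -> n30 (id 1, parent=NULL, depth 3).
Iteration 4: parent is NULL; no match; recursion stops.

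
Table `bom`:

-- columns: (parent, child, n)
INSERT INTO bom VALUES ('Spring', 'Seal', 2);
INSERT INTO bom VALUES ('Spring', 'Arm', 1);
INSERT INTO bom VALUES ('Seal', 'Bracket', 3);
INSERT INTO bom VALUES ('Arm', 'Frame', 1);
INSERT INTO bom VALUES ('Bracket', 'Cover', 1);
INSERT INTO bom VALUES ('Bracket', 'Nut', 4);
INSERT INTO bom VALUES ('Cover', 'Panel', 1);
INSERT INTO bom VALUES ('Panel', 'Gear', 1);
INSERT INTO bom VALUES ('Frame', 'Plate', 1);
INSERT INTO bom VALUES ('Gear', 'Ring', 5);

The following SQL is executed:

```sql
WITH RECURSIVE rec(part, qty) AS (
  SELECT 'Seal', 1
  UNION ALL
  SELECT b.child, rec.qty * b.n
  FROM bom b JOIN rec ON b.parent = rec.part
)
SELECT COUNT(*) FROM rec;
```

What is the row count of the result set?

7

Base: (Seal, qty=1).
Iteration 1: components of {Seal} -> Bracket = 1*3 = 3.
Iteration 2: components of {Bracket} -> Cover = 3*1 = 3, Nut = 3*4 = 12.
Iteration 3: components of {Cover,Nut} -> Panel = 3*1 = 3.
Iteration 4: components of {Panel} -> Gear = 3*1 = 3.
Iteration 5: components of {Gear} -> Ring = 3*5 = 15.
Iteration 6: no further components; recursion stops.
Total rows emitted: 7.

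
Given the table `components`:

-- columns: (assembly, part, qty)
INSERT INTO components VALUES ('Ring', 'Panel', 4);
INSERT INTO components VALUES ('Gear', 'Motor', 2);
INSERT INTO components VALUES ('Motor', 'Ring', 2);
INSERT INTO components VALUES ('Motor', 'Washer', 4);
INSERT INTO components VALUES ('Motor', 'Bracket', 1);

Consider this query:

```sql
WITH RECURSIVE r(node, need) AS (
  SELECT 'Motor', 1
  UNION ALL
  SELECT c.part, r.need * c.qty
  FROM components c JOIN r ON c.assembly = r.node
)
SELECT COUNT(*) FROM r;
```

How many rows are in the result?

5

Base: (Motor, need=1).
Iteration 1: components of {Motor} -> Bracket = 1*1 = 1, Ring = 1*2 = 2, Washer = 1*4 = 4.
Iteration 2: components of {Bracket,Ring,Washer} -> Panel = 2*4 = 8.
Iteration 3: no further components; recursion stops.
Total rows emitted: 5.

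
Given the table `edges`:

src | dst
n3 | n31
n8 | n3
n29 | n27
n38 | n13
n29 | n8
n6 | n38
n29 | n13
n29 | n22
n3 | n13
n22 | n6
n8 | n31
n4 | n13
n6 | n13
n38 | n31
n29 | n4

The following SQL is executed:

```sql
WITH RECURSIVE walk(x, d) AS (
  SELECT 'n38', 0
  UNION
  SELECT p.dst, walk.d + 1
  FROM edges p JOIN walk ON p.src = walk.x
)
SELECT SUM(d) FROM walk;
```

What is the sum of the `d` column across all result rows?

Base: (n38, d=0).
Iteration 1: edges from {n38} -> (n13, d=1), (n31, d=1).
Iteration 2: no outgoing edges from {n13,n31}; recursion stops.
SUM(d) = 0 + 1 + 1 = 2.

2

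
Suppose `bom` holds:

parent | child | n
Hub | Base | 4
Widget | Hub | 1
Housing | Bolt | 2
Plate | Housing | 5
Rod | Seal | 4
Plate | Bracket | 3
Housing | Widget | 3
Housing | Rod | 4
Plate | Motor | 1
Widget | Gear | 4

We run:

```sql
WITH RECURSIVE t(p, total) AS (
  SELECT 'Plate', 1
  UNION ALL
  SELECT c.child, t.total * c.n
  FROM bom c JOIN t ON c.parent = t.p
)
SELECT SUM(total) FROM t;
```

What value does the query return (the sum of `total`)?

Base: (Plate, total=1).
Iteration 1: components of {Plate} -> Bracket = 1*3 = 3, Housing = 1*5 = 5, Motor = 1*1 = 1.
Iteration 2: components of {Bracket,Housing,Motor} -> Bolt = 5*2 = 10, Rod = 5*4 = 20, Widget = 5*3 = 15.
Iteration 3: components of {Bolt,Rod,Widget} -> Gear = 15*4 = 60, Hub = 15*1 = 15, Seal = 20*4 = 80.
Iteration 4: components of {Gear,Hub,Seal} -> Base = 15*4 = 60.
Iteration 5: no further components; recursion stops.
SUM(total) = 1 + 1 + 3 + 5 + 10 + 20 + 15 + 80 + 15 + 60 + 60 = 270.

270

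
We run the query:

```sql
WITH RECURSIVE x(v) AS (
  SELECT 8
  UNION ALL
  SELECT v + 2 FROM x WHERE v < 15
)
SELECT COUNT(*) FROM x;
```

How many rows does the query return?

Base: v=8.
Iteration 1: 8 < 15 holds -> v = 8 + 2 = 10.
Iteration 2: 10 < 15 holds -> v = 10 + 2 = 12.
Iteration 3: 12 < 15 holds -> v = 12 + 2 = 14.
Iteration 4: 14 < 15 holds -> v = 14 + 2 = 16.
Iteration 5: 16 < 15 fails; recursion stops.
Total rows emitted: 5.

5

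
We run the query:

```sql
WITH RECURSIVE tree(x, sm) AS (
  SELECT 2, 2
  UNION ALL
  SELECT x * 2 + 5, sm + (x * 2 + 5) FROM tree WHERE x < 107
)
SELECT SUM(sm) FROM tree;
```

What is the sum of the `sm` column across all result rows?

324

Base: x=2, sm=2.
Iteration 1: 2 < 107 holds -> x = 2 * 2 + 5 = 9, sm = 2 + 9 = 11.
Iteration 2: 9 < 107 holds -> x = 9 * 2 + 5 = 23, sm = 11 + 23 = 34.
Iteration 3: 23 < 107 holds -> x = 23 * 2 + 5 = 51, sm = 34 + 51 = 85.
Iteration 4: 51 < 107 holds -> x = 51 * 2 + 5 = 107, sm = 85 + 107 = 192.
Iteration 5: 107 < 107 fails; recursion stops.
SUM(sm) = 2 + 11 + 34 + 85 + 192 = 324.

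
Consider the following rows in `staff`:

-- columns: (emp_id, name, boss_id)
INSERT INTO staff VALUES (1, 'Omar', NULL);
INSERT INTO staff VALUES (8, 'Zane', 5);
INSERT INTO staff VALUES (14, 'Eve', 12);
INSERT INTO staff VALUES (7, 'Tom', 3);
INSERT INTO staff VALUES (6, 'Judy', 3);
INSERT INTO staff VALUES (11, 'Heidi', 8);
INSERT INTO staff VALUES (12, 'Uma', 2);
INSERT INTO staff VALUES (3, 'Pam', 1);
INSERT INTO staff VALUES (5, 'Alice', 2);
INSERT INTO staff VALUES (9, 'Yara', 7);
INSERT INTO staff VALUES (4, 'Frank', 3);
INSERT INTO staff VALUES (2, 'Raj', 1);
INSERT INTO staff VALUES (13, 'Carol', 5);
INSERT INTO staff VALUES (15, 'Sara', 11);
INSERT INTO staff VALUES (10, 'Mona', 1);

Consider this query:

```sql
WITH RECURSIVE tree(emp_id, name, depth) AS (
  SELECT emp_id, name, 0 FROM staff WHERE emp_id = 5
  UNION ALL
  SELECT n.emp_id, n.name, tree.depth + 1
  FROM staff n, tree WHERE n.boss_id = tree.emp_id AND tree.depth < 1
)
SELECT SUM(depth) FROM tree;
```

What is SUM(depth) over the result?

Base: emp_id=5 (Alice) at depth 0.
Iteration 1: rows with boss_id in {5} -> Zane (id 8, depth 1), Carol (id 13, depth 1).
Iteration 2: depth < 1 fails for all current rows; recursion stops.
SUM(depth) = 0 + 1 + 1 = 2.

2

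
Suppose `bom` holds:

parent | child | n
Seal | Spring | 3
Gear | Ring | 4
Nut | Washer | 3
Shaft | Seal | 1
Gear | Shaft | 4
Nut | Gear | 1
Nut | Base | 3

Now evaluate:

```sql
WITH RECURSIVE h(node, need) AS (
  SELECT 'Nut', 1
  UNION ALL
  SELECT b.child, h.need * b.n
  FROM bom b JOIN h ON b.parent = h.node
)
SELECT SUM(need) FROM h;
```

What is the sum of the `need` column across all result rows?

32

Base: (Nut, need=1).
Iteration 1: components of {Nut} -> Base = 1*3 = 3, Gear = 1*1 = 1, Washer = 1*3 = 3.
Iteration 2: components of {Base,Gear,Washer} -> Ring = 1*4 = 4, Shaft = 1*4 = 4.
Iteration 3: components of {Ring,Shaft} -> Seal = 4*1 = 4.
Iteration 4: components of {Seal} -> Spring = 4*3 = 12.
Iteration 5: no further components; recursion stops.
SUM(need) = 1 + 1 + 3 + 3 + 4 + 4 + 4 + 12 = 32.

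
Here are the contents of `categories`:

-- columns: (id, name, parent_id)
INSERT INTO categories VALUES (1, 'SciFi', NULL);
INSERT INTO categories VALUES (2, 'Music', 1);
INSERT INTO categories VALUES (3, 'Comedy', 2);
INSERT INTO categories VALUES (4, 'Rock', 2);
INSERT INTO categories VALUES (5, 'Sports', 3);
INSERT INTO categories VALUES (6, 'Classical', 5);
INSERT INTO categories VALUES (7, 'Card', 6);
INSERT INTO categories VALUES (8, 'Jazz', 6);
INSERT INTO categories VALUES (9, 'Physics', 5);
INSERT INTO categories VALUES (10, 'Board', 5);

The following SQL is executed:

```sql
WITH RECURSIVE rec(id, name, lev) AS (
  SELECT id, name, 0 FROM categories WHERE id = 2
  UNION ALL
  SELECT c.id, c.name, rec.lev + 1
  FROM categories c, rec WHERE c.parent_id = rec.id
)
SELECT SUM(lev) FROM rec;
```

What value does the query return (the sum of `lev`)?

21

Base: id=2 (Music) at lev 0.
Iteration 1: rows with parent_id in {2} -> Comedy (id 3, lev 1), Rock (id 4, lev 1).
Iteration 2: rows with parent_id in {3,4} -> Sports (id 5, lev 2).
Iteration 3: rows with parent_id in {5} -> Classical (id 6, lev 3), Physics (id 9, lev 3), Board (id 10, lev 3).
Iteration 4: rows with parent_id in {6,9,10} -> Card (id 7, lev 4), Jazz (id 8, lev 4).
Iteration 5: no rows with parent_id in {7,8}; recursion stops.
SUM(lev) = 0 + 1 + 1 + 2 + 3 + 3 + 3 + 4 + 4 = 21.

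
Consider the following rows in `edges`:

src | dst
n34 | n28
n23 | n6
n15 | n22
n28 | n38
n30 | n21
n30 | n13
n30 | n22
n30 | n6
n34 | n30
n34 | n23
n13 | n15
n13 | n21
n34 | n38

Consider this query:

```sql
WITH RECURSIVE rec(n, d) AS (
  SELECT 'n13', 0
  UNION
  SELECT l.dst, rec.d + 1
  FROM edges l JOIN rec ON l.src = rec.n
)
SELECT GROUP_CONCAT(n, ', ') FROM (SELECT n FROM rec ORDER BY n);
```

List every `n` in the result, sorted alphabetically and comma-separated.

Base: (n13, d=0).
Iteration 1: edges from {n13} -> (n15, d=1), (n21, d=1).
Iteration 2: edges from {n15,n21} -> (n22, d=2).
Iteration 3: no outgoing edges from {n22}; recursion stops.

n13, n15, n21, n22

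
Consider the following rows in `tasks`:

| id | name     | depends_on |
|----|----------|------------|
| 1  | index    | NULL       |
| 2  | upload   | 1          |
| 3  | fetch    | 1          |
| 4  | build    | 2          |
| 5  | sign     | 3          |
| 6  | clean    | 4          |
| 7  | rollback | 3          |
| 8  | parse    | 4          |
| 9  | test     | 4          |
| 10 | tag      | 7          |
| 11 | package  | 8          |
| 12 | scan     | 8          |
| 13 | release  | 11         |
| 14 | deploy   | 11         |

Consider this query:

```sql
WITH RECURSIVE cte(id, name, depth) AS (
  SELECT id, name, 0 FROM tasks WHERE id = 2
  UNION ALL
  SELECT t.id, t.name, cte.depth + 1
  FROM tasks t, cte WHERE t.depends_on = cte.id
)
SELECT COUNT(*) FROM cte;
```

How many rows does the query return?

9

Base: id=2 (upload) at depth 0.
Iteration 1: rows with depends_on in {2} -> build (id 4, depth 1).
Iteration 2: rows with depends_on in {4} -> clean (id 6, depth 2), parse (id 8, depth 2), test (id 9, depth 2).
Iteration 3: rows with depends_on in {6,8,9} -> package (id 11, depth 3), scan (id 12, depth 3).
Iteration 4: rows with depends_on in {11,12} -> release (id 13, depth 4), deploy (id 14, depth 4).
Iteration 5: no rows with depends_on in {13,14}; recursion stops.
Total rows emitted: 9.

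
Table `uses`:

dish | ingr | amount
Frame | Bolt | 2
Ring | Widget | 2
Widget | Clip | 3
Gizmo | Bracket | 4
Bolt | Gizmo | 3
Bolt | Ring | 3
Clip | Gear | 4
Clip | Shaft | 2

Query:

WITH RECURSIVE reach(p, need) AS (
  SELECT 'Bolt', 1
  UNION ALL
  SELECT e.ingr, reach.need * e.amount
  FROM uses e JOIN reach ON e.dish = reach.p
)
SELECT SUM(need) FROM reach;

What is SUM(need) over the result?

151

Base: (Bolt, need=1).
Iteration 1: components of {Bolt} -> Gizmo = 1*3 = 3, Ring = 1*3 = 3.
Iteration 2: components of {Gizmo,Ring} -> Bracket = 3*4 = 12, Widget = 3*2 = 6.
Iteration 3: components of {Bracket,Widget} -> Clip = 6*3 = 18.
Iteration 4: components of {Clip} -> Gear = 18*4 = 72, Shaft = 18*2 = 36.
Iteration 5: no further components; recursion stops.
SUM(need) = 1 + 3 + 3 + 12 + 6 + 18 + 36 + 72 = 151.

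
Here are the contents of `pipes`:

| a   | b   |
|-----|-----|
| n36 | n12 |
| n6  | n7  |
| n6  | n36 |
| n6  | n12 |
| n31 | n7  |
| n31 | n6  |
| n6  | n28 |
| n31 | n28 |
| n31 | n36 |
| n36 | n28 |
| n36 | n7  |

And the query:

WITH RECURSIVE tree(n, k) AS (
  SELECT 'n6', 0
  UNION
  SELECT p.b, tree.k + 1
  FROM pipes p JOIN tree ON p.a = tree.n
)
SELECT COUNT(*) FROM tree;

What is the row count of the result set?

8

Base: (n6, k=0).
Iteration 1: edges from {n6} -> (n12, k=1), (n28, k=1), (n36, k=1), (n7, k=1).
Iteration 2: edges from {n12,n28,n36,n7} -> (n12, k=2), (n28, k=2), (n7, k=2).
Iteration 3: no outgoing edges from {n12,n28,n7}; recursion stops.
Total rows emitted: 8.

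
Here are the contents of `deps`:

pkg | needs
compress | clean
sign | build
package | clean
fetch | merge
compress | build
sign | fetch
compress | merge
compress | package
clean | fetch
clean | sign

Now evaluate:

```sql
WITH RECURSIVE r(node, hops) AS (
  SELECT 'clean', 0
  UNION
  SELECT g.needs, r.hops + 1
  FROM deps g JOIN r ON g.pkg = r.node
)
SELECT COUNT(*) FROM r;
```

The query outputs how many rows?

Base: (clean, hops=0).
Iteration 1: edges from {clean} -> (fetch, hops=1), (sign, hops=1).
Iteration 2: edges from {fetch,sign} -> (build, hops=2), (fetch, hops=2), (merge, hops=2).
Iteration 3: edges from {build,fetch,merge} -> (merge, hops=3).
Iteration 4: no outgoing edges from {merge}; recursion stops.
Total rows emitted: 7.

7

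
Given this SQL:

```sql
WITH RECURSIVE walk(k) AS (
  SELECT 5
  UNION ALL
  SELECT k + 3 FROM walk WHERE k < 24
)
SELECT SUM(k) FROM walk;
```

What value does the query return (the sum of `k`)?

Base: k=5.
Iteration 1: 5 < 24 holds -> k = 5 + 3 = 8.
Iteration 2: 8 < 24 holds -> k = 8 + 3 = 11.
Iteration 3: 11 < 24 holds -> k = 11 + 3 = 14.
Iteration 4: 14 < 24 holds -> k = 14 + 3 = 17.
Iteration 5: 17 < 24 holds -> k = 17 + 3 = 20.
Iteration 6: 20 < 24 holds -> k = 20 + 3 = 23.
Iteration 7: 23 < 24 holds -> k = 23 + 3 = 26.
Iteration 8: 26 < 24 fails; recursion stops.
SUM(k) = 5 + 8 + 11 + 14 + 17 + 20 + 23 + 26 = 124.

124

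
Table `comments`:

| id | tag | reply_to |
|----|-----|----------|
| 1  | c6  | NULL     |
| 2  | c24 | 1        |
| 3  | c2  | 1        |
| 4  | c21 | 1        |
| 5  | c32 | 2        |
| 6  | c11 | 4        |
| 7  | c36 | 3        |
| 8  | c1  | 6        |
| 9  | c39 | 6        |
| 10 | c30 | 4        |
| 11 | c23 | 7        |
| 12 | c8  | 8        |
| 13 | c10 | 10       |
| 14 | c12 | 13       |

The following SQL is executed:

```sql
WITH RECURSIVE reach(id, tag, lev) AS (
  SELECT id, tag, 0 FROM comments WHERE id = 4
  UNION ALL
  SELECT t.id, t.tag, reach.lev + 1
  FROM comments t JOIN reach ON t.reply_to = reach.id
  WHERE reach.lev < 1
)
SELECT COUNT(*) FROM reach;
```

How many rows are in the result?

Base: id=4 (c21) at lev 0.
Iteration 1: rows with reply_to in {4} -> c11 (id 6, lev 1), c30 (id 10, lev 1).
Iteration 2: lev < 1 fails for all current rows; recursion stops.
Total rows emitted: 3.

3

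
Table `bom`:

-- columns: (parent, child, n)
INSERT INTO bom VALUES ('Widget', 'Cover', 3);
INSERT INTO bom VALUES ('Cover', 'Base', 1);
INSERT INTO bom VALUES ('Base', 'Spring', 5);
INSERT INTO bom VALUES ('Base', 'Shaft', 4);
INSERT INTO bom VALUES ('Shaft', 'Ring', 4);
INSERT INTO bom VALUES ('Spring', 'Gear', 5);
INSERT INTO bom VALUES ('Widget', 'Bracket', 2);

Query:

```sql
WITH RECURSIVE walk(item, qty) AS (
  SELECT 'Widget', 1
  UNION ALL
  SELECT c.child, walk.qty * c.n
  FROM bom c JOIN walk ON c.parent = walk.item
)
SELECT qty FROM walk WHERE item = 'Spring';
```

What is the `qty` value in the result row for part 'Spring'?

15

Base: (Widget, qty=1).
Iteration 1: components of {Widget} -> Bracket = 1*2 = 2, Cover = 1*3 = 3.
Iteration 2: components of {Bracket,Cover} -> Base = 3*1 = 3.
Iteration 3: components of {Base} -> Shaft = 3*4 = 12, Spring = 3*5 = 15.
Iteration 4: components of {Shaft,Spring} -> Gear = 15*5 = 75, Ring = 12*4 = 48.
Iteration 5: no further components; recursion stops.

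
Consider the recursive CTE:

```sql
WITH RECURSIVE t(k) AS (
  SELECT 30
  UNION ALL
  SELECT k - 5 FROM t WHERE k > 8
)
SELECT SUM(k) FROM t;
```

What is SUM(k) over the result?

105

Base: k=30.
Iteration 1: 30 > 8 holds -> k = 30 - 5 = 25.
Iteration 2: 25 > 8 holds -> k = 25 - 5 = 20.
Iteration 3: 20 > 8 holds -> k = 20 - 5 = 15.
Iteration 4: 15 > 8 holds -> k = 15 - 5 = 10.
Iteration 5: 10 > 8 holds -> k = 10 - 5 = 5.
Iteration 6: 5 > 8 fails; recursion stops.
SUM(k) = 30 + 25 + 20 + 15 + 10 + 5 = 105.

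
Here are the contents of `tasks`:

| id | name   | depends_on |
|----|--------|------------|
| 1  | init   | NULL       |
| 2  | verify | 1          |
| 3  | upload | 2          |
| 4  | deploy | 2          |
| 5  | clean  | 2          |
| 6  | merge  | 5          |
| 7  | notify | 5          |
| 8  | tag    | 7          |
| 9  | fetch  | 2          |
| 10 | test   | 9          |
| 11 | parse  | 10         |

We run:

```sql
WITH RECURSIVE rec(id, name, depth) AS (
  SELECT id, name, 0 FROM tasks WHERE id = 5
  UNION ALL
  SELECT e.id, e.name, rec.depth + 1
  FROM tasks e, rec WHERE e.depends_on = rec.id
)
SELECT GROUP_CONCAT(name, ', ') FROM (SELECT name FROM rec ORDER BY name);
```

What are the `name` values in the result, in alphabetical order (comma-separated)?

Base: id=5 (clean) at depth 0.
Iteration 1: rows with depends_on in {5} -> merge (id 6, depth 1), notify (id 7, depth 1).
Iteration 2: rows with depends_on in {6,7} -> tag (id 8, depth 2).
Iteration 3: no rows with depends_on in {8}; recursion stops.

clean, merge, notify, tag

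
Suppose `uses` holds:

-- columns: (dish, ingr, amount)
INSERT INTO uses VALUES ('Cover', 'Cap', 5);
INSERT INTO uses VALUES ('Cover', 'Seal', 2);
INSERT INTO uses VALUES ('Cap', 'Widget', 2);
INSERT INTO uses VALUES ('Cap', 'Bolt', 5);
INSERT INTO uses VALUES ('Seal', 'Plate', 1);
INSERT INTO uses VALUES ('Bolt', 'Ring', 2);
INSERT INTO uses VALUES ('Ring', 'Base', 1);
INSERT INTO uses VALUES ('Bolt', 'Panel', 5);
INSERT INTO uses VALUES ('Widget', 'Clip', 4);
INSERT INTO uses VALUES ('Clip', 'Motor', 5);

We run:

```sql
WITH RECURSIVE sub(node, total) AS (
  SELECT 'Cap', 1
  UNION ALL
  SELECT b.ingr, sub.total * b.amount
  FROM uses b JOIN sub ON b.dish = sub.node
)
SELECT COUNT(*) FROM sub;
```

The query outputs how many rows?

8

Base: (Cap, total=1).
Iteration 1: components of {Cap} -> Bolt = 1*5 = 5, Widget = 1*2 = 2.
Iteration 2: components of {Bolt,Widget} -> Clip = 2*4 = 8, Panel = 5*5 = 25, Ring = 5*2 = 10.
Iteration 3: components of {Clip,Panel,Ring} -> Base = 10*1 = 10, Motor = 8*5 = 40.
Iteration 4: no further components; recursion stops.
Total rows emitted: 8.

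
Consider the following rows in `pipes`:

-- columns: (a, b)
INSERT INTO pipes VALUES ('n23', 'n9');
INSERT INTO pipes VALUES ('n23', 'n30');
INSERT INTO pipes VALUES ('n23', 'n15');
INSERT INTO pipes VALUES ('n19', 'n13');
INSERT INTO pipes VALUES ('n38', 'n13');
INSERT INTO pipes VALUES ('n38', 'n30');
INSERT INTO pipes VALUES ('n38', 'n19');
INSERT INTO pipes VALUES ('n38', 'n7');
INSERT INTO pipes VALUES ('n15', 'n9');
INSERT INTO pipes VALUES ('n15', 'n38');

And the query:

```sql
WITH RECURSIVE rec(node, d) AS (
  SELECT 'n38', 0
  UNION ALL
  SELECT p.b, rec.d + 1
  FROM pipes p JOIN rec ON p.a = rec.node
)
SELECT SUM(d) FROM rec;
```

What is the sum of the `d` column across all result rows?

6

Base: (n38, d=0).
Iteration 1: edges from {n38} -> (n13, d=1), (n19, d=1), (n30, d=1), (n7, d=1).
Iteration 2: edges from {n13,n19,n30,n7} -> (n13, d=2).
Iteration 3: no outgoing edges from {n13}; recursion stops.
SUM(d) = 0 + 1 + 1 + 1 + 1 + 2 = 6.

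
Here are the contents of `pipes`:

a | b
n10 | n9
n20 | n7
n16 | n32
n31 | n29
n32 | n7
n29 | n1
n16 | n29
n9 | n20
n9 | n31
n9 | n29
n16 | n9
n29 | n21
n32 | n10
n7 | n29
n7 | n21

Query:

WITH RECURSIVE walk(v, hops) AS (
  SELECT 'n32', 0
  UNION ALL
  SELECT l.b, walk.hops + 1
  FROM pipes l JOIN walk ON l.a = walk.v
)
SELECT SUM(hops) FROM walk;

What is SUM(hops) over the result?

71

Base: (n32, hops=0).
Iteration 1: edges from {n32} -> (n10, hops=1), (n7, hops=1).
Iteration 2: edges from {n10,n7} -> (n21, hops=2), (n29, hops=2), (n9, hops=2).
Iteration 3: edges from {n21,n29,n9} -> (n1, hops=3), (n20, hops=3), (n21, hops=3), (n29, hops=3), (n31, hops=3).
Iteration 4: edges from {n1,n20,n21,n29,n31} -> (n1, hops=4), (n21, hops=4), (n29, hops=4), (n7, hops=4).
Iteration 5: edges from {n1,n21,n29,n7} -> (n1, hops=5), (n21, hops=5) x2, (n29, hops=5). [UNION ALL keeps all 4 new rows, including repeats]
Iteration 6: edges from {n1,n21,n29} -> (n1, hops=6), (n21, hops=6).
Iteration 7: no outgoing edges from {n1,n21}; recursion stops.
SUM(hops) = 0 + 1 + 1 + 2 + 2 + 2 + 3 + 3 + 3 + 3 + 3 + 4 + 4 + 4 + ... (21 terms) = 71.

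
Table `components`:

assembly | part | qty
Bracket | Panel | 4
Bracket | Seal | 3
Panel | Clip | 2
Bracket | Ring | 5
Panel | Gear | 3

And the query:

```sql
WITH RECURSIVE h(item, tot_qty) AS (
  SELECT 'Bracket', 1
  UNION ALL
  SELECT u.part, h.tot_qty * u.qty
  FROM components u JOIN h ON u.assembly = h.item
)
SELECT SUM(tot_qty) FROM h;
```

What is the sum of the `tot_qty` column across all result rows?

Base: (Bracket, tot_qty=1).
Iteration 1: components of {Bracket} -> Panel = 1*4 = 4, Ring = 1*5 = 5, Seal = 1*3 = 3.
Iteration 2: components of {Panel,Ring,Seal} -> Clip = 4*2 = 8, Gear = 4*3 = 12.
Iteration 3: no further components; recursion stops.
SUM(tot_qty) = 1 + 4 + 3 + 5 + 8 + 12 = 33.

33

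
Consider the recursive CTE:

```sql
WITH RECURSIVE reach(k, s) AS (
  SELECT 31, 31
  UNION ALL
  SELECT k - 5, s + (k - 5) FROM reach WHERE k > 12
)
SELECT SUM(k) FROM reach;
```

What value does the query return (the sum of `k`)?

Base: k=31, s=31.
Iteration 1: 31 > 12 holds -> k = 31 - 5 = 26, s = 31 + 26 = 57.
Iteration 2: 26 > 12 holds -> k = 26 - 5 = 21, s = 57 + 21 = 78.
Iteration 3: 21 > 12 holds -> k = 21 - 5 = 16, s = 78 + 16 = 94.
Iteration 4: 16 > 12 holds -> k = 16 - 5 = 11, s = 94 + 11 = 105.
Iteration 5: 11 > 12 fails; recursion stops.
SUM(k) = 31 + 26 + 21 + 16 + 11 = 105.

105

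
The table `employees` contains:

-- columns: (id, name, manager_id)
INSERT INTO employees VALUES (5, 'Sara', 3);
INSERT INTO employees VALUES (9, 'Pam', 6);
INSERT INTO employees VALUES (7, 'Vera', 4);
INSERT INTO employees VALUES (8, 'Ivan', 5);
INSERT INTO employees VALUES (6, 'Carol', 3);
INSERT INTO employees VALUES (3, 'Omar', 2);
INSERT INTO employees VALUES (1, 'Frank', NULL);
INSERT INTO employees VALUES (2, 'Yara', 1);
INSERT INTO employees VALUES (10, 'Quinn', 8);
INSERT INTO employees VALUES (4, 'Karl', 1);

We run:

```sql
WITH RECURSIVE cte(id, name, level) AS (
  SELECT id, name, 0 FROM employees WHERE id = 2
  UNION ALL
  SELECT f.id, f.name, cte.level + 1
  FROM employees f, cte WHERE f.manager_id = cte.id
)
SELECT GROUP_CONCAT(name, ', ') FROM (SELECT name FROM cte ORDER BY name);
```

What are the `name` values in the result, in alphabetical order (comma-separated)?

Carol, Ivan, Omar, Pam, Quinn, Sara, Yara

Base: id=2 (Yara) at level 0.
Iteration 1: rows with manager_id in {2} -> Omar (id 3, level 1).
Iteration 2: rows with manager_id in {3} -> Sara (id 5, level 2), Carol (id 6, level 2).
Iteration 3: rows with manager_id in {5,6} -> Ivan (id 8, level 3), Pam (id 9, level 3).
Iteration 4: rows with manager_id in {8,9} -> Quinn (id 10, level 4).
Iteration 5: no rows with manager_id in {10}; recursion stops.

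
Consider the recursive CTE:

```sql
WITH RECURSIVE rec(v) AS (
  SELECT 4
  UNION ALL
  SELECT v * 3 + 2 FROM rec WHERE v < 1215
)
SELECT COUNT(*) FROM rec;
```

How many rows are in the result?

Base: v=4.
Iteration 1: 4 < 1215 holds -> v = 4 * 3 + 2 = 14.
Iteration 2: 14 < 1215 holds -> v = 14 * 3 + 2 = 44.
Iteration 3: 44 < 1215 holds -> v = 44 * 3 + 2 = 134.
Iteration 4: 134 < 1215 holds -> v = 134 * 3 + 2 = 404.
Iteration 5: 404 < 1215 holds -> v = 404 * 3 + 2 = 1214.
Iteration 6: 1214 < 1215 holds -> v = 1214 * 3 + 2 = 3644.
Iteration 7: 3644 < 1215 fails; recursion stops.
Total rows emitted: 7.

7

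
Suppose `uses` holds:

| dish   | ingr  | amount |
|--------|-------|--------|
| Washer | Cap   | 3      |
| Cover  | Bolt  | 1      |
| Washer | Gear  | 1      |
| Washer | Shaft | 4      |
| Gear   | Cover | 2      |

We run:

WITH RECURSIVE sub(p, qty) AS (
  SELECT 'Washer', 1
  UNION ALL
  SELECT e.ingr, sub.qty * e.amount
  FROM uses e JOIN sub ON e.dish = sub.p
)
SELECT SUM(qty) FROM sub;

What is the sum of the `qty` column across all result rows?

Base: (Washer, qty=1).
Iteration 1: components of {Washer} -> Cap = 1*3 = 3, Gear = 1*1 = 1, Shaft = 1*4 = 4.
Iteration 2: components of {Cap,Gear,Shaft} -> Cover = 1*2 = 2.
Iteration 3: components of {Cover} -> Bolt = 2*1 = 2.
Iteration 4: no further components; recursion stops.
SUM(qty) = 1 + 1 + 4 + 3 + 2 + 2 = 13.

13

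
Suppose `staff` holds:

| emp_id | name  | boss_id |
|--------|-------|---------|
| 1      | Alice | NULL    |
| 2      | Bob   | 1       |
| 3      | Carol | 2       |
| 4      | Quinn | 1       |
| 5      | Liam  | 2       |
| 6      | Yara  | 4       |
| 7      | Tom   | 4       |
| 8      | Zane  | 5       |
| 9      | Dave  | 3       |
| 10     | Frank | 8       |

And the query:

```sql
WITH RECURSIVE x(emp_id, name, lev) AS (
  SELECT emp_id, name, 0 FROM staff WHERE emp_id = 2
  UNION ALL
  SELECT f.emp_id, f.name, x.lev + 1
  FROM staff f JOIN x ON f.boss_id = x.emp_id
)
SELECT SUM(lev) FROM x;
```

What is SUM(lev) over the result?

9

Base: emp_id=2 (Bob) at lev 0.
Iteration 1: rows with boss_id in {2} -> Carol (id 3, lev 1), Liam (id 5, lev 1).
Iteration 2: rows with boss_id in {3,5} -> Zane (id 8, lev 2), Dave (id 9, lev 2).
Iteration 3: rows with boss_id in {8,9} -> Frank (id 10, lev 3).
Iteration 4: no rows with boss_id in {10}; recursion stops.
SUM(lev) = 0 + 1 + 1 + 2 + 2 + 3 = 9.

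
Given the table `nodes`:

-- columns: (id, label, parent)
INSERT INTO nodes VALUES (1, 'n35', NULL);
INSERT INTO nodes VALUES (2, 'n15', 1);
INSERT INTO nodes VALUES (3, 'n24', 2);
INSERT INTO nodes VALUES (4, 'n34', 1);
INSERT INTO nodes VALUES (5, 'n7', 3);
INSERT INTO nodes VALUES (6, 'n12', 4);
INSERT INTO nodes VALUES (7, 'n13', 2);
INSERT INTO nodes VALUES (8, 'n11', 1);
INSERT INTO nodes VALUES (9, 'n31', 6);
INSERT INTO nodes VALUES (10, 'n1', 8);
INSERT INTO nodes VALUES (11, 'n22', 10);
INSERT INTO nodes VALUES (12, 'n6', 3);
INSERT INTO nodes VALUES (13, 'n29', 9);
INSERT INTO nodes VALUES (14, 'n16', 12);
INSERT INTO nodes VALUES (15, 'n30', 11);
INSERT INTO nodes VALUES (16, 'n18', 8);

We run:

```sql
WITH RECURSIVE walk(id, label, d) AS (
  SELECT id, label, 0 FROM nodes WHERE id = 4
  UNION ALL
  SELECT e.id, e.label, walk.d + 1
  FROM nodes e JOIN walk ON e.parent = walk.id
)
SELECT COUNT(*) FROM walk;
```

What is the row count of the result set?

4

Base: id=4 (n34) at d 0.
Iteration 1: rows with parent in {4} -> n12 (id 6, d 1).
Iteration 2: rows with parent in {6} -> n31 (id 9, d 2).
Iteration 3: rows with parent in {9} -> n29 (id 13, d 3).
Iteration 4: no rows with parent in {13}; recursion stops.
Total rows emitted: 4.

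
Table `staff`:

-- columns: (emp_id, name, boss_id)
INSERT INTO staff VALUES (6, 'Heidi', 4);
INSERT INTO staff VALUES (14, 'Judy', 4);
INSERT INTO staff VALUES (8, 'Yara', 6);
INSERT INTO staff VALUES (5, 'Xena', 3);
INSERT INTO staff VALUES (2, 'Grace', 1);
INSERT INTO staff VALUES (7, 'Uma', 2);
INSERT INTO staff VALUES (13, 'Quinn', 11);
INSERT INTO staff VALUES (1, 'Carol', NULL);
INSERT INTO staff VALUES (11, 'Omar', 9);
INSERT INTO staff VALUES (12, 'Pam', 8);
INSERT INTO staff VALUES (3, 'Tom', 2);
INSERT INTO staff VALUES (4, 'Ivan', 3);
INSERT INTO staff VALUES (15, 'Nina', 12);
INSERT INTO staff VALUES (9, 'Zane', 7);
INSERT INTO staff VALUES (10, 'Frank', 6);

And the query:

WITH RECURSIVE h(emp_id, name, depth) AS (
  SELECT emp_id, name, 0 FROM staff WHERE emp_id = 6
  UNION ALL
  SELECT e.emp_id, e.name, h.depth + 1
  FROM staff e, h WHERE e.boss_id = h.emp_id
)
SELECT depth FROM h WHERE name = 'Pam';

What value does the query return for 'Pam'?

2

Base: emp_id=6 (Heidi) at depth 0.
Iteration 1: rows with boss_id in {6} -> Yara (id 8, depth 1), Frank (id 10, depth 1).
Iteration 2: rows with boss_id in {8,10} -> Pam (id 12, depth 2).
Iteration 3: rows with boss_id in {12} -> Nina (id 15, depth 3).
Iteration 4: no rows with boss_id in {15}; recursion stops.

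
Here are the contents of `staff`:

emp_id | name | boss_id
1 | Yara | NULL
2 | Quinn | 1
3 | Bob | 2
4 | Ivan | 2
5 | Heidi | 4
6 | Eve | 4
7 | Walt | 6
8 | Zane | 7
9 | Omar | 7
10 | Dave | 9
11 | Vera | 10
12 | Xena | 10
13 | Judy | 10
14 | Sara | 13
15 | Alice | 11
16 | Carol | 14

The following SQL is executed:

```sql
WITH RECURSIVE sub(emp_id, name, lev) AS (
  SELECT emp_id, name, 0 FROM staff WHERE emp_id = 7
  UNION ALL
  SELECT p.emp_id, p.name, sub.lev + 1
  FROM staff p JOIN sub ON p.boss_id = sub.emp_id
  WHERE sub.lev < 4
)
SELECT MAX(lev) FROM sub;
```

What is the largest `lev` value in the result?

Base: emp_id=7 (Walt) at lev 0.
Iteration 1: rows with boss_id in {7} -> Zane (id 8, lev 1), Omar (id 9, lev 1).
Iteration 2: rows with boss_id in {8,9} -> Dave (id 10, lev 2).
Iteration 3: rows with boss_id in {10} -> Vera (id 11, lev 3), Xena (id 12, lev 3), Judy (id 13, lev 3).
Iteration 4: rows with boss_id in {11,12,13} -> Sara (id 14, lev 4), Alice (id 15, lev 4).
Iteration 5: lev < 4 fails for all current rows; recursion stops.
lev values: 0, 1, 1, 2, 3, 3, 3, 4, 4; the maximum is 4.

4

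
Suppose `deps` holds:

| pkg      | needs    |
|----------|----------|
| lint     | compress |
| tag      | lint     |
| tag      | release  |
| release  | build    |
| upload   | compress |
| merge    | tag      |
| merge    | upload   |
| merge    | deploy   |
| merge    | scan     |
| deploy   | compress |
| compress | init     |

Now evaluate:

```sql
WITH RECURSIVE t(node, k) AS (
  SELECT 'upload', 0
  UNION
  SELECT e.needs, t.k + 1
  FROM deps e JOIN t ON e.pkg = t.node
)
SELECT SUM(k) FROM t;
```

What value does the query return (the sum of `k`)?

Base: (upload, k=0).
Iteration 1: edges from {upload} -> (compress, k=1).
Iteration 2: edges from {compress} -> (init, k=2).
Iteration 3: no outgoing edges from {init}; recursion stops.
SUM(k) = 0 + 1 + 2 = 3.

3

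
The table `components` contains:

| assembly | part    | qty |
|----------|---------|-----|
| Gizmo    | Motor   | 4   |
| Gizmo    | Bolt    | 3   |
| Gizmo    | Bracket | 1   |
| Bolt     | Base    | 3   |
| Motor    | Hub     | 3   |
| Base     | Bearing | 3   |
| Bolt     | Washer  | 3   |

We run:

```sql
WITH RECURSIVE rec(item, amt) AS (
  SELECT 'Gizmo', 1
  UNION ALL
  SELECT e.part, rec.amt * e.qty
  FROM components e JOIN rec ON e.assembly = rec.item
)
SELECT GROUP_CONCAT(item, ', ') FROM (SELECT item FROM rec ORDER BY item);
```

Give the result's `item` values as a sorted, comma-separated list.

Base: (Gizmo, amt=1).
Iteration 1: components of {Gizmo} -> Bolt = 1*3 = 3, Bracket = 1*1 = 1, Motor = 1*4 = 4.
Iteration 2: components of {Bolt,Bracket,Motor} -> Base = 3*3 = 9, Hub = 4*3 = 12, Washer = 3*3 = 9.
Iteration 3: components of {Base,Hub,Washer} -> Bearing = 9*3 = 27.
Iteration 4: no further components; recursion stops.

Base, Bearing, Bolt, Bracket, Gizmo, Hub, Motor, Washer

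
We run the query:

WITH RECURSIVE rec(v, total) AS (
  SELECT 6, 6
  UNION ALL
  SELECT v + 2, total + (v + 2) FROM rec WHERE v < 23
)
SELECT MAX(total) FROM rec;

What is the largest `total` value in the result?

Base: v=6, total=6.
Iteration 1: 6 < 23 holds -> v = 6 + 2 = 8, total = 6 + 8 = 14.
Iteration 2: 8 < 23 holds -> v = 8 + 2 = 10, total = 14 + 10 = 24.
Iteration 3: 10 < 23 holds -> v = 10 + 2 = 12, total = 24 + 12 = 36.
Iteration 4: 12 < 23 holds -> v = 12 + 2 = 14, total = 36 + 14 = 50.
Iteration 5: 14 < 23 holds -> v = 14 + 2 = 16, total = 50 + 16 = 66.
Iteration 6: 16 < 23 holds -> v = 16 + 2 = 18, total = 66 + 18 = 84.
Iteration 7: 18 < 23 holds -> v = 18 + 2 = 20, total = 84 + 20 = 104.
Iteration 8: 20 < 23 holds -> v = 20 + 2 = 22, total = 104 + 22 = 126.
Iteration 9: 22 < 23 holds -> v = 22 + 2 = 24, total = 126 + 24 = 150.
Iteration 10: 24 < 23 fails; recursion stops.
total values: 6, 14, 24, 36, 50, 66, 84, 104, 126, 150; the maximum is 150.

150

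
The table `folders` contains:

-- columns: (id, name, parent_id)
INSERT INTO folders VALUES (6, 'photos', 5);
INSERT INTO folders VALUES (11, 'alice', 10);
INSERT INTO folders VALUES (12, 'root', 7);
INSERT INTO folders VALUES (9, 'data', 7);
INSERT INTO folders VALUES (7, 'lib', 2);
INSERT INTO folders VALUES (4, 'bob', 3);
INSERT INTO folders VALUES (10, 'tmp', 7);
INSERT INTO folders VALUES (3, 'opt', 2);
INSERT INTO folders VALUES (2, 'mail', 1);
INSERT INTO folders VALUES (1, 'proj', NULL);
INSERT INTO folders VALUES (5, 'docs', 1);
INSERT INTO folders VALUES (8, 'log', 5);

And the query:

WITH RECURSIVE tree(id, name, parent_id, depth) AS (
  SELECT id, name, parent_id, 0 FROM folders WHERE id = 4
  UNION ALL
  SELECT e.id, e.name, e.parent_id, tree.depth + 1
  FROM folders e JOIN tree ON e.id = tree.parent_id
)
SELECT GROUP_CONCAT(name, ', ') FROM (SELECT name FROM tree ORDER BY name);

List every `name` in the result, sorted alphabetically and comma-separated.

bob, mail, opt, proj

Base: id=4 (bob), parent_id=3, depth 0.
Iteration 1: join on id=3 -> opt (id 3, parent_id=2, depth 1).
Iteration 2: join on id=2 -> mail (id 2, parent_id=1, depth 2).
Iteration 3: join on id=1 -> proj (id 1, parent_id=NULL, depth 3).
Iteration 4: parent_id is NULL; no match; recursion stops.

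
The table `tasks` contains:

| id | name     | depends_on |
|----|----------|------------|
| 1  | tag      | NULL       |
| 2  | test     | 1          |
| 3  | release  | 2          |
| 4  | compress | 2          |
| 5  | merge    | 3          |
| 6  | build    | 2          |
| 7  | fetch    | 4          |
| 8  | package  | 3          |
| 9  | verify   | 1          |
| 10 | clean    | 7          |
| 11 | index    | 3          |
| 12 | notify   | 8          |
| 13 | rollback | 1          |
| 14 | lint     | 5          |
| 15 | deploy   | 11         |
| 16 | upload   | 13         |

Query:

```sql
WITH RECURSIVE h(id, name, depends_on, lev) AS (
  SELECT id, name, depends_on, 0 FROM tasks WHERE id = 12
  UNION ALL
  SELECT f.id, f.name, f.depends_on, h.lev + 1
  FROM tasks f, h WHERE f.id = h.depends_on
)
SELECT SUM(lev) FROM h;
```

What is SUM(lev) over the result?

10

Base: id=12 (notify), depends_on=8, lev 0.
Iteration 1: join on id=8 -> package (id 8, depends_on=3, lev 1).
Iteration 2: join on id=3 -> release (id 3, depends_on=2, lev 2).
Iteration 3: join on id=2 -> test (id 2, depends_on=1, lev 3).
Iteration 4: join on id=1 -> tag (id 1, depends_on=NULL, lev 4).
Iteration 5: depends_on is NULL; no match; recursion stops.
SUM(lev) = 0 + 1 + 2 + 3 + 4 = 10.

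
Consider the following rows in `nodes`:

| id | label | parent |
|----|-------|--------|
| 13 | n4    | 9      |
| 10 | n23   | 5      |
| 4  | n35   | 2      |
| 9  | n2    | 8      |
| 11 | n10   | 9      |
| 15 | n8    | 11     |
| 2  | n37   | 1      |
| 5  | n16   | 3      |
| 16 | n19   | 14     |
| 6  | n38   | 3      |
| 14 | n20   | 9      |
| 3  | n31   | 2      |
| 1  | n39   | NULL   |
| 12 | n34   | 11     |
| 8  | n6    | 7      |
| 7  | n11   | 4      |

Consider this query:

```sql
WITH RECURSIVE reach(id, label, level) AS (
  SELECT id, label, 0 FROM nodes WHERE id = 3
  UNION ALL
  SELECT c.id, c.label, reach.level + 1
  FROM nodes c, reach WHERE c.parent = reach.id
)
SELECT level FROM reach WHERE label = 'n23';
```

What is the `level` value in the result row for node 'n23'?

2

Base: id=3 (n31) at level 0.
Iteration 1: rows with parent in {3} -> n16 (id 5, level 1), n38 (id 6, level 1).
Iteration 2: rows with parent in {5,6} -> n23 (id 10, level 2).
Iteration 3: no rows with parent in {10}; recursion stops.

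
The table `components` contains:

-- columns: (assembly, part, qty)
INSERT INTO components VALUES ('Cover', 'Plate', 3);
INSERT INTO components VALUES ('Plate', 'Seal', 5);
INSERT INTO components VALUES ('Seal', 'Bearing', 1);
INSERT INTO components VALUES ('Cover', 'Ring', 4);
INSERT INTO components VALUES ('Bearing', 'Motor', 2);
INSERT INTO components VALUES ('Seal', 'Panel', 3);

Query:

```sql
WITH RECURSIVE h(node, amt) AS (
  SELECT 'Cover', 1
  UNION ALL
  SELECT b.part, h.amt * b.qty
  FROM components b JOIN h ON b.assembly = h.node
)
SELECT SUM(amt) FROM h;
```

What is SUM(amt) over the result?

Base: (Cover, amt=1).
Iteration 1: components of {Cover} -> Plate = 1*3 = 3, Ring = 1*4 = 4.
Iteration 2: components of {Plate,Ring} -> Seal = 3*5 = 15.
Iteration 3: components of {Seal} -> Bearing = 15*1 = 15, Panel = 15*3 = 45.
Iteration 4: components of {Bearing,Panel} -> Motor = 15*2 = 30.
Iteration 5: no further components; recursion stops.
SUM(amt) = 1 + 3 + 4 + 15 + 15 + 45 + 30 = 113.

113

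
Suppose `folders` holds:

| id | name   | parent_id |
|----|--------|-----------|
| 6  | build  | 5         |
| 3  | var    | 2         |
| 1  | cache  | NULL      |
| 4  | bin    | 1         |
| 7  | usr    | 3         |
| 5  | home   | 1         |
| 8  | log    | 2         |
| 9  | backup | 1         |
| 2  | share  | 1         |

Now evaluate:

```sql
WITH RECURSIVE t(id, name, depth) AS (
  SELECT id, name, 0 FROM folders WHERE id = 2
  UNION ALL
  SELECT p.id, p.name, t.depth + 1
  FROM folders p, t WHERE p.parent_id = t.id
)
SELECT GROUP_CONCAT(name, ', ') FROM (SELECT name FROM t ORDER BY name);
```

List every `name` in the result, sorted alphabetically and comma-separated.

Base: id=2 (share) at depth 0.
Iteration 1: rows with parent_id in {2} -> var (id 3, depth 1), log (id 8, depth 1).
Iteration 2: rows with parent_id in {3,8} -> usr (id 7, depth 2).
Iteration 3: no rows with parent_id in {7}; recursion stops.

log, share, usr, var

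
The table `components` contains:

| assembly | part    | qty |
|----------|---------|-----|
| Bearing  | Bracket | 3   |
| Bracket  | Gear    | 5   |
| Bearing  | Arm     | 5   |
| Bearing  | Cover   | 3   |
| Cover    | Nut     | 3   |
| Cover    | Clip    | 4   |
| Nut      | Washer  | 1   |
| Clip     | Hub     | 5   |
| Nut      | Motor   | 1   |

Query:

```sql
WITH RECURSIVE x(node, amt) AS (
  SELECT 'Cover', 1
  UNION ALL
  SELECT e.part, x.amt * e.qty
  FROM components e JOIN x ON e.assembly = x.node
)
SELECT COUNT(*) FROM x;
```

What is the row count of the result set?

Base: (Cover, amt=1).
Iteration 1: components of {Cover} -> Clip = 1*4 = 4, Nut = 1*3 = 3.
Iteration 2: components of {Clip,Nut} -> Hub = 4*5 = 20, Motor = 3*1 = 3, Washer = 3*1 = 3.
Iteration 3: no further components; recursion stops.
Total rows emitted: 6.

6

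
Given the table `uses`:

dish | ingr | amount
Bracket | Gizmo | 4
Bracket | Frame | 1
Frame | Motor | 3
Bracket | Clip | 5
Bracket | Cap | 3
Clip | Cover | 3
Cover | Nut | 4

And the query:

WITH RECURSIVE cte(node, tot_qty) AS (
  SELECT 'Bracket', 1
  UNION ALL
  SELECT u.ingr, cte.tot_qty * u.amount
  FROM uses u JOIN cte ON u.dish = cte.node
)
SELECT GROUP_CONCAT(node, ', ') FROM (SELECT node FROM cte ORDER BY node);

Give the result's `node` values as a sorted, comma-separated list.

Base: (Bracket, tot_qty=1).
Iteration 1: components of {Bracket} -> Cap = 1*3 = 3, Clip = 1*5 = 5, Frame = 1*1 = 1, Gizmo = 1*4 = 4.
Iteration 2: components of {Cap,Clip,Frame,Gizmo} -> Cover = 5*3 = 15, Motor = 1*3 = 3.
Iteration 3: components of {Cover,Motor} -> Nut = 15*4 = 60.
Iteration 4: no further components; recursion stops.

Bracket, Cap, Clip, Cover, Frame, Gizmo, Motor, Nut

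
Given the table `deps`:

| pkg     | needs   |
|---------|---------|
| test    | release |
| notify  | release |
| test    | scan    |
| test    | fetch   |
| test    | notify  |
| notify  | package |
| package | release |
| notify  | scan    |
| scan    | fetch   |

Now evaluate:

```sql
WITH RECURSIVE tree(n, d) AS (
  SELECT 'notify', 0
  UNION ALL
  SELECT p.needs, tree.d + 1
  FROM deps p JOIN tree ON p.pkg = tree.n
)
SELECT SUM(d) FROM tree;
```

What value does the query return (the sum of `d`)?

7

Base: (notify, d=0).
Iteration 1: edges from {notify} -> (package, d=1), (release, d=1), (scan, d=1).
Iteration 2: edges from {package,release,scan} -> (fetch, d=2), (release, d=2).
Iteration 3: no outgoing edges from {fetch,release}; recursion stops.
SUM(d) = 0 + 1 + 1 + 1 + 2 + 2 = 7.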